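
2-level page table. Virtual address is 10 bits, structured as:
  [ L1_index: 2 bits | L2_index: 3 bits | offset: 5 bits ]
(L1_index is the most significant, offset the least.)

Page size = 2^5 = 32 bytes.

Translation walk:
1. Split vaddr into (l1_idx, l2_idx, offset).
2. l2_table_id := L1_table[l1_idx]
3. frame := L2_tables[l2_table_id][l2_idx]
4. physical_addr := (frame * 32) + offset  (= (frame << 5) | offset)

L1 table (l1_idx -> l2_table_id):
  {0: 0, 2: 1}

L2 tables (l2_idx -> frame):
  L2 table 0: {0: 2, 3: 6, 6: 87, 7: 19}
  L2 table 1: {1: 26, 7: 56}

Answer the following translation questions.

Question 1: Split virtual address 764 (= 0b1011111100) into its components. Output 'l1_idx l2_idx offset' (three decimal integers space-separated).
Answer: 2 7 28

Derivation:
vaddr = 764 = 0b1011111100
  top 2 bits -> l1_idx = 2
  next 3 bits -> l2_idx = 7
  bottom 5 bits -> offset = 28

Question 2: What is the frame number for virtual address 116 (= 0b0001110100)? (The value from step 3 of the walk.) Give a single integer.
vaddr = 116: l1_idx=0, l2_idx=3
L1[0] = 0; L2[0][3] = 6

Answer: 6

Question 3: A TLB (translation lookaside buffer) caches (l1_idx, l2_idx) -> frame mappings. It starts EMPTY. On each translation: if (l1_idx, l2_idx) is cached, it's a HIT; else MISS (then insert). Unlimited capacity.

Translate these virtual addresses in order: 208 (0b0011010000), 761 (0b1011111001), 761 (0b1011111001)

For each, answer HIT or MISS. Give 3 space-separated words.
vaddr=208: (0,6) not in TLB -> MISS, insert
vaddr=761: (2,7) not in TLB -> MISS, insert
vaddr=761: (2,7) in TLB -> HIT

Answer: MISS MISS HIT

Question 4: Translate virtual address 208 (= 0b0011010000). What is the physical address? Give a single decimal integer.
vaddr = 208 = 0b0011010000
Split: l1_idx=0, l2_idx=6, offset=16
L1[0] = 0
L2[0][6] = 87
paddr = 87 * 32 + 16 = 2800

Answer: 2800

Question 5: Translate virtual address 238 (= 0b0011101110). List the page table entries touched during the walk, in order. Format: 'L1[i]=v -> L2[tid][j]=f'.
vaddr = 238 = 0b0011101110
Split: l1_idx=0, l2_idx=7, offset=14

Answer: L1[0]=0 -> L2[0][7]=19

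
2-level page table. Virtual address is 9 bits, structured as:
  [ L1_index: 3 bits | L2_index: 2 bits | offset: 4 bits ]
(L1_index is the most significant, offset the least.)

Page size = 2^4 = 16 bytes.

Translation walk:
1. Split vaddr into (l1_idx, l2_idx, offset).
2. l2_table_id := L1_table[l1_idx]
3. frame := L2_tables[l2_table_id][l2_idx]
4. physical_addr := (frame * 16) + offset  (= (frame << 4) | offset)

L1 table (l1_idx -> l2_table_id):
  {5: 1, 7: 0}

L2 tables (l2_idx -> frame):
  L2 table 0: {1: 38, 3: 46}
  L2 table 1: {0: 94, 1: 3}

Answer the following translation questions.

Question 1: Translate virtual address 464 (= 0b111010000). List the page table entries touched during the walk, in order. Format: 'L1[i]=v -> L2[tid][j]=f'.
vaddr = 464 = 0b111010000
Split: l1_idx=7, l2_idx=1, offset=0

Answer: L1[7]=0 -> L2[0][1]=38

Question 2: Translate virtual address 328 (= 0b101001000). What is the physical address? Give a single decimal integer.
Answer: 1512

Derivation:
vaddr = 328 = 0b101001000
Split: l1_idx=5, l2_idx=0, offset=8
L1[5] = 1
L2[1][0] = 94
paddr = 94 * 16 + 8 = 1512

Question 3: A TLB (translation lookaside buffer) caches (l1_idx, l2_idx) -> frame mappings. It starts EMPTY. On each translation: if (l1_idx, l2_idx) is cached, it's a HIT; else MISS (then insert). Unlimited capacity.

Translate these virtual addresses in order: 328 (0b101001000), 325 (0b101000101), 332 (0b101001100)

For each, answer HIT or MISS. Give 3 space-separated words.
vaddr=328: (5,0) not in TLB -> MISS, insert
vaddr=325: (5,0) in TLB -> HIT
vaddr=332: (5,0) in TLB -> HIT

Answer: MISS HIT HIT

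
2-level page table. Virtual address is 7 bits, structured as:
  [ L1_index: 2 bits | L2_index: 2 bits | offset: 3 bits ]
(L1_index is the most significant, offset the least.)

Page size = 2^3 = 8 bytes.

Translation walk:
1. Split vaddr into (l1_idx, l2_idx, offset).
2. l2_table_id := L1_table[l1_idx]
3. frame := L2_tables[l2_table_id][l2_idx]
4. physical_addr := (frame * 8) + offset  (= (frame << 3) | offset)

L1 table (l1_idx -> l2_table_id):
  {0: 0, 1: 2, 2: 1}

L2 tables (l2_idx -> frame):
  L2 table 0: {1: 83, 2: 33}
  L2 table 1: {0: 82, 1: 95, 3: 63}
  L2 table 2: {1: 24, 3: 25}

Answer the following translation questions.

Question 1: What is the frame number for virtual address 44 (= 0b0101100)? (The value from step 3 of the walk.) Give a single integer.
Answer: 24

Derivation:
vaddr = 44: l1_idx=1, l2_idx=1
L1[1] = 2; L2[2][1] = 24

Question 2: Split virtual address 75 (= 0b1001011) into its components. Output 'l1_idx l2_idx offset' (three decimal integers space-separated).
vaddr = 75 = 0b1001011
  top 2 bits -> l1_idx = 2
  next 2 bits -> l2_idx = 1
  bottom 3 bits -> offset = 3

Answer: 2 1 3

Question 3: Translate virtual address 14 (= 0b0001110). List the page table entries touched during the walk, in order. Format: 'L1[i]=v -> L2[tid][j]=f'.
Answer: L1[0]=0 -> L2[0][1]=83

Derivation:
vaddr = 14 = 0b0001110
Split: l1_idx=0, l2_idx=1, offset=6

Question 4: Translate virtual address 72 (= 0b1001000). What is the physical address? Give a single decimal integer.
Answer: 760

Derivation:
vaddr = 72 = 0b1001000
Split: l1_idx=2, l2_idx=1, offset=0
L1[2] = 1
L2[1][1] = 95
paddr = 95 * 8 + 0 = 760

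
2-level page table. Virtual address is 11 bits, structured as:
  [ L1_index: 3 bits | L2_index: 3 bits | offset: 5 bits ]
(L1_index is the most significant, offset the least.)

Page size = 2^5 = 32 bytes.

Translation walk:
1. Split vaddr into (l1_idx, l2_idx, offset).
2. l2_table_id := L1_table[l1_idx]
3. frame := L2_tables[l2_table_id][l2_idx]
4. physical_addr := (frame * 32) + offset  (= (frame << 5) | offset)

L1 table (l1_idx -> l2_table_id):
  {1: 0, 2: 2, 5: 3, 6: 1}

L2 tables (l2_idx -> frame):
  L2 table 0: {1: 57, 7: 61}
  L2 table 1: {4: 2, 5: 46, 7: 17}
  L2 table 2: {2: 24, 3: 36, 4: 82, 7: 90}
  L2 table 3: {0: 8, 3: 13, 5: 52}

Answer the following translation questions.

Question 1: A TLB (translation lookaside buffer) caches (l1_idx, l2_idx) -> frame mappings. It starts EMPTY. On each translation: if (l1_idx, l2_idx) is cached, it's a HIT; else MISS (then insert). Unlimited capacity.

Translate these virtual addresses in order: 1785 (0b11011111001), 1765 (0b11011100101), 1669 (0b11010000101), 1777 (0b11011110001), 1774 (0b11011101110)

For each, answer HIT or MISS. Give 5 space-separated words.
Answer: MISS HIT MISS HIT HIT

Derivation:
vaddr=1785: (6,7) not in TLB -> MISS, insert
vaddr=1765: (6,7) in TLB -> HIT
vaddr=1669: (6,4) not in TLB -> MISS, insert
vaddr=1777: (6,7) in TLB -> HIT
vaddr=1774: (6,7) in TLB -> HIT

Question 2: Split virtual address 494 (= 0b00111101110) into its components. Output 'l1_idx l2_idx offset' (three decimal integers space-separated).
Answer: 1 7 14

Derivation:
vaddr = 494 = 0b00111101110
  top 3 bits -> l1_idx = 1
  next 3 bits -> l2_idx = 7
  bottom 5 bits -> offset = 14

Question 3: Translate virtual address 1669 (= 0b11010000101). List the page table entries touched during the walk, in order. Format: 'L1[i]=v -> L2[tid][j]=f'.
vaddr = 1669 = 0b11010000101
Split: l1_idx=6, l2_idx=4, offset=5

Answer: L1[6]=1 -> L2[1][4]=2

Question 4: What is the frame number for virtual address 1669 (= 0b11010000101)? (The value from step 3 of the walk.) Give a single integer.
vaddr = 1669: l1_idx=6, l2_idx=4
L1[6] = 1; L2[1][4] = 2

Answer: 2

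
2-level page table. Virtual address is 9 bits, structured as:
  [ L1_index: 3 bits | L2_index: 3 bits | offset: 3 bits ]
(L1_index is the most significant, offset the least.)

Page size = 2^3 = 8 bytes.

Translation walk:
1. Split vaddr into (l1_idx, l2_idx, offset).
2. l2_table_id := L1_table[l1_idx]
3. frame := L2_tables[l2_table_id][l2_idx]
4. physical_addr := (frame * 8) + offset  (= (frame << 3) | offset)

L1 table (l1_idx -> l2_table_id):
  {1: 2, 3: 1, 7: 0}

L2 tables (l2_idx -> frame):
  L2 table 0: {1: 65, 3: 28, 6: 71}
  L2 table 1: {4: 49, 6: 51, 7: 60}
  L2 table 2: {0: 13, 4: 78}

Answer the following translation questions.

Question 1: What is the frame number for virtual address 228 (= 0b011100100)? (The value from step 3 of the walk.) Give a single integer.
Answer: 49

Derivation:
vaddr = 228: l1_idx=3, l2_idx=4
L1[3] = 1; L2[1][4] = 49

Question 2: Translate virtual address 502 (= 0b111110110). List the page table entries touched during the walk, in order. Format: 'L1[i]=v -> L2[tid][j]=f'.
Answer: L1[7]=0 -> L2[0][6]=71

Derivation:
vaddr = 502 = 0b111110110
Split: l1_idx=7, l2_idx=6, offset=6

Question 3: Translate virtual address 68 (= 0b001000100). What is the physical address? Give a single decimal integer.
vaddr = 68 = 0b001000100
Split: l1_idx=1, l2_idx=0, offset=4
L1[1] = 2
L2[2][0] = 13
paddr = 13 * 8 + 4 = 108

Answer: 108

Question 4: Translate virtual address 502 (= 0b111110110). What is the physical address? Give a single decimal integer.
vaddr = 502 = 0b111110110
Split: l1_idx=7, l2_idx=6, offset=6
L1[7] = 0
L2[0][6] = 71
paddr = 71 * 8 + 6 = 574

Answer: 574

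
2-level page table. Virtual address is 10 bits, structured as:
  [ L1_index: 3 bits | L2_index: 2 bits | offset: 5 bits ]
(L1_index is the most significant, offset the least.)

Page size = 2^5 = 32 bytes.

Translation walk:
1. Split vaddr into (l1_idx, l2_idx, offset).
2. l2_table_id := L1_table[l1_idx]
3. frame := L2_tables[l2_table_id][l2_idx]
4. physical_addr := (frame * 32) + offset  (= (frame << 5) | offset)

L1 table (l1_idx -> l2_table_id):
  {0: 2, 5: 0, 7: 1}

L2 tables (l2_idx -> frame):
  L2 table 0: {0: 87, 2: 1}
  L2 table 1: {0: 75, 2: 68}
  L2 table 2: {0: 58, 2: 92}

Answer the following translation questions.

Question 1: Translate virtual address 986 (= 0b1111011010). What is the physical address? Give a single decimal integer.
vaddr = 986 = 0b1111011010
Split: l1_idx=7, l2_idx=2, offset=26
L1[7] = 1
L2[1][2] = 68
paddr = 68 * 32 + 26 = 2202

Answer: 2202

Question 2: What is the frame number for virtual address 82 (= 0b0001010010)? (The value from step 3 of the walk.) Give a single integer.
Answer: 92

Derivation:
vaddr = 82: l1_idx=0, l2_idx=2
L1[0] = 2; L2[2][2] = 92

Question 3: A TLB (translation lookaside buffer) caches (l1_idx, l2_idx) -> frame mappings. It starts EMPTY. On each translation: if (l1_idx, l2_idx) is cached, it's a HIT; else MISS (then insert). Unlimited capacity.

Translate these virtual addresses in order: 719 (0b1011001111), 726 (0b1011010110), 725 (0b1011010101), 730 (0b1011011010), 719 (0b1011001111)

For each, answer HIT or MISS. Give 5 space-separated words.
Answer: MISS HIT HIT HIT HIT

Derivation:
vaddr=719: (5,2) not in TLB -> MISS, insert
vaddr=726: (5,2) in TLB -> HIT
vaddr=725: (5,2) in TLB -> HIT
vaddr=730: (5,2) in TLB -> HIT
vaddr=719: (5,2) in TLB -> HIT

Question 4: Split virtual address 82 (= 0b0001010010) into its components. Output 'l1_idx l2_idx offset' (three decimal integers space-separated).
Answer: 0 2 18

Derivation:
vaddr = 82 = 0b0001010010
  top 3 bits -> l1_idx = 0
  next 2 bits -> l2_idx = 2
  bottom 5 bits -> offset = 18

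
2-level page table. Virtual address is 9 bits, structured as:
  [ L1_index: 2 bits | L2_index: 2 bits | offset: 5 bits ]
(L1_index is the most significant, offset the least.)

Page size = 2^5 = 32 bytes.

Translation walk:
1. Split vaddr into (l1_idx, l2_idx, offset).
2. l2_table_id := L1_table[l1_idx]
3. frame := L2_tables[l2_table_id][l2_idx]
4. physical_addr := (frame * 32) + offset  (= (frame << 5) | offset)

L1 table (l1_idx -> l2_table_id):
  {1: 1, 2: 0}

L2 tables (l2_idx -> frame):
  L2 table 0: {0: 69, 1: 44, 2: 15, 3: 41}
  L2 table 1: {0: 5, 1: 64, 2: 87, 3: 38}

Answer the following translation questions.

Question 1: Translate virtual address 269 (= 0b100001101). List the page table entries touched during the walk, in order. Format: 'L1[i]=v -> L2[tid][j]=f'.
vaddr = 269 = 0b100001101
Split: l1_idx=2, l2_idx=0, offset=13

Answer: L1[2]=0 -> L2[0][0]=69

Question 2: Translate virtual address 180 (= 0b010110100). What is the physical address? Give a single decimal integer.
Answer: 2068

Derivation:
vaddr = 180 = 0b010110100
Split: l1_idx=1, l2_idx=1, offset=20
L1[1] = 1
L2[1][1] = 64
paddr = 64 * 32 + 20 = 2068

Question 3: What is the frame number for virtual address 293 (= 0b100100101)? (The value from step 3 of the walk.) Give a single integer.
vaddr = 293: l1_idx=2, l2_idx=1
L1[2] = 0; L2[0][1] = 44

Answer: 44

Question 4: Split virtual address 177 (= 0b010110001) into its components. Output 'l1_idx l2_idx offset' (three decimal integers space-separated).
Answer: 1 1 17

Derivation:
vaddr = 177 = 0b010110001
  top 2 bits -> l1_idx = 1
  next 2 bits -> l2_idx = 1
  bottom 5 bits -> offset = 17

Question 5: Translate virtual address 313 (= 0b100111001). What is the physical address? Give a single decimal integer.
Answer: 1433

Derivation:
vaddr = 313 = 0b100111001
Split: l1_idx=2, l2_idx=1, offset=25
L1[2] = 0
L2[0][1] = 44
paddr = 44 * 32 + 25 = 1433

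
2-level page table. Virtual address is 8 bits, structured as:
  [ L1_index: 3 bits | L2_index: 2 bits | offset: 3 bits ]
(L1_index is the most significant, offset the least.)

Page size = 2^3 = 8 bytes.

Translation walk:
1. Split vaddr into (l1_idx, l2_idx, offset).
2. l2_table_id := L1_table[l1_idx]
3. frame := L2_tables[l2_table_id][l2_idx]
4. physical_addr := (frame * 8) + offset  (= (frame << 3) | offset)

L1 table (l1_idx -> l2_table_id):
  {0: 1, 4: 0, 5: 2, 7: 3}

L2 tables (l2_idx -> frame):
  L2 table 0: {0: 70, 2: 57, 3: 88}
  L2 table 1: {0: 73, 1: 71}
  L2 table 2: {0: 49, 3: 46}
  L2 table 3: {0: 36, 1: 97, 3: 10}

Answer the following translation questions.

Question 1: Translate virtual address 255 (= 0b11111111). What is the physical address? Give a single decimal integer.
Answer: 87

Derivation:
vaddr = 255 = 0b11111111
Split: l1_idx=7, l2_idx=3, offset=7
L1[7] = 3
L2[3][3] = 10
paddr = 10 * 8 + 7 = 87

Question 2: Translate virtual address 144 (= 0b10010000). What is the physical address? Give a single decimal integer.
Answer: 456

Derivation:
vaddr = 144 = 0b10010000
Split: l1_idx=4, l2_idx=2, offset=0
L1[4] = 0
L2[0][2] = 57
paddr = 57 * 8 + 0 = 456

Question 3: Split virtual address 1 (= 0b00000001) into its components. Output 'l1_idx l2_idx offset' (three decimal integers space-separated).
Answer: 0 0 1

Derivation:
vaddr = 1 = 0b00000001
  top 3 bits -> l1_idx = 0
  next 2 bits -> l2_idx = 0
  bottom 3 bits -> offset = 1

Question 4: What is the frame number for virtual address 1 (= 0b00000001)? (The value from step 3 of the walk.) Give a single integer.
Answer: 73

Derivation:
vaddr = 1: l1_idx=0, l2_idx=0
L1[0] = 1; L2[1][0] = 73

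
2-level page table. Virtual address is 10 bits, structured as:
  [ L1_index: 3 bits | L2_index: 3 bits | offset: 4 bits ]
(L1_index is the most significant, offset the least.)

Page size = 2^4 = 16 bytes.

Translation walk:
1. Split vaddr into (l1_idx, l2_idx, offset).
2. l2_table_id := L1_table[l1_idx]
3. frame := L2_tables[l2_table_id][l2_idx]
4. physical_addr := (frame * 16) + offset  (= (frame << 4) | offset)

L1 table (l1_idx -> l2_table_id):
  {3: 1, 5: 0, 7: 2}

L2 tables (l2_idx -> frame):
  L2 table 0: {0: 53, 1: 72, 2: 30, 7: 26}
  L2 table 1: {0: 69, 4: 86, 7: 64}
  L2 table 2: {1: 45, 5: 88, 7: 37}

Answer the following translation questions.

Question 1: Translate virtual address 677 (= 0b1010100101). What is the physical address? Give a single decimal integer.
Answer: 485

Derivation:
vaddr = 677 = 0b1010100101
Split: l1_idx=5, l2_idx=2, offset=5
L1[5] = 0
L2[0][2] = 30
paddr = 30 * 16 + 5 = 485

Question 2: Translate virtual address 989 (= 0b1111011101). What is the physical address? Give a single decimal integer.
vaddr = 989 = 0b1111011101
Split: l1_idx=7, l2_idx=5, offset=13
L1[7] = 2
L2[2][5] = 88
paddr = 88 * 16 + 13 = 1421

Answer: 1421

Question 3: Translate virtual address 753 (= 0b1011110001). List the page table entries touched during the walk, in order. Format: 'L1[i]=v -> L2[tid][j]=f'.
Answer: L1[5]=0 -> L2[0][7]=26

Derivation:
vaddr = 753 = 0b1011110001
Split: l1_idx=5, l2_idx=7, offset=1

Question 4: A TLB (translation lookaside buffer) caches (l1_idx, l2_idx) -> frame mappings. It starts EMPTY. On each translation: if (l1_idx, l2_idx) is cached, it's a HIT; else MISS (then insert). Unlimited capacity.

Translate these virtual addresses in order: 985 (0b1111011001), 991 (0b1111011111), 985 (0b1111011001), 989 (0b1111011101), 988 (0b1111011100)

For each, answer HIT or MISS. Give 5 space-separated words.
Answer: MISS HIT HIT HIT HIT

Derivation:
vaddr=985: (7,5) not in TLB -> MISS, insert
vaddr=991: (7,5) in TLB -> HIT
vaddr=985: (7,5) in TLB -> HIT
vaddr=989: (7,5) in TLB -> HIT
vaddr=988: (7,5) in TLB -> HIT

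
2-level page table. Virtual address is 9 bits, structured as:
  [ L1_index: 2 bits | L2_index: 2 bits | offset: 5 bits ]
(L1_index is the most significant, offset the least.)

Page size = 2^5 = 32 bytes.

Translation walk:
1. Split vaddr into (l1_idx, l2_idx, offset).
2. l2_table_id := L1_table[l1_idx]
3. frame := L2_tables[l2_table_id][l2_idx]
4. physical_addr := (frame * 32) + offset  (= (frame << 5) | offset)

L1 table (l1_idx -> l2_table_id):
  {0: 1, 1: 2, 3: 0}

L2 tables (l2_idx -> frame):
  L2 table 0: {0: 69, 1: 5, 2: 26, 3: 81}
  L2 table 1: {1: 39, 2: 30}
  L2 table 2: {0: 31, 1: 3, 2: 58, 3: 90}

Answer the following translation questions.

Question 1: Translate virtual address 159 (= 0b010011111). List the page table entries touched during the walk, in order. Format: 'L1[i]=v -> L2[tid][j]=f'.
Answer: L1[1]=2 -> L2[2][0]=31

Derivation:
vaddr = 159 = 0b010011111
Split: l1_idx=1, l2_idx=0, offset=31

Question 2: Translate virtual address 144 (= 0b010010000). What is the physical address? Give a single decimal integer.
vaddr = 144 = 0b010010000
Split: l1_idx=1, l2_idx=0, offset=16
L1[1] = 2
L2[2][0] = 31
paddr = 31 * 32 + 16 = 1008

Answer: 1008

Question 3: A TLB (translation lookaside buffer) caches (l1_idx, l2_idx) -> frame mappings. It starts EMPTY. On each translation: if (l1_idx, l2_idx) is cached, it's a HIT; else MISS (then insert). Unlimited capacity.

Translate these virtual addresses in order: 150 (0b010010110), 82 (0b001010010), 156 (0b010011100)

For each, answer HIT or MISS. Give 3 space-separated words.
vaddr=150: (1,0) not in TLB -> MISS, insert
vaddr=82: (0,2) not in TLB -> MISS, insert
vaddr=156: (1,0) in TLB -> HIT

Answer: MISS MISS HIT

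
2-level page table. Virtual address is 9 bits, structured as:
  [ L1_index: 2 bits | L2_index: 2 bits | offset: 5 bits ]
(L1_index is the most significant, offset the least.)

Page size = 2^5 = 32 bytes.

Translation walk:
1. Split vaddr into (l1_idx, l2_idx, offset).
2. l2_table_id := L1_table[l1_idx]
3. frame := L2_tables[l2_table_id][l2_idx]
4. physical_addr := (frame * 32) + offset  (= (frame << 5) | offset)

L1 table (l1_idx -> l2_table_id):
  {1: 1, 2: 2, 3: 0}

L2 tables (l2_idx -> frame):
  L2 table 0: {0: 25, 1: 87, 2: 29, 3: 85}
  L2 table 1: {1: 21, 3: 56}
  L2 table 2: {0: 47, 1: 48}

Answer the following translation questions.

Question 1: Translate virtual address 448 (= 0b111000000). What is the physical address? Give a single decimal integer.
vaddr = 448 = 0b111000000
Split: l1_idx=3, l2_idx=2, offset=0
L1[3] = 0
L2[0][2] = 29
paddr = 29 * 32 + 0 = 928

Answer: 928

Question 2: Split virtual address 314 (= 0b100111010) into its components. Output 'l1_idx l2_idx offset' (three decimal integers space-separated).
Answer: 2 1 26

Derivation:
vaddr = 314 = 0b100111010
  top 2 bits -> l1_idx = 2
  next 2 bits -> l2_idx = 1
  bottom 5 bits -> offset = 26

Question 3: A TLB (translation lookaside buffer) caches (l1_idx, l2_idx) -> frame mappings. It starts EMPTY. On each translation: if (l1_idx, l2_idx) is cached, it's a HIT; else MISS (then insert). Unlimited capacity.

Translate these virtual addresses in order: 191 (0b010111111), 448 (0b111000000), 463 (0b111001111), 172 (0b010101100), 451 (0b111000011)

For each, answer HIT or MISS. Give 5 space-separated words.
Answer: MISS MISS HIT HIT HIT

Derivation:
vaddr=191: (1,1) not in TLB -> MISS, insert
vaddr=448: (3,2) not in TLB -> MISS, insert
vaddr=463: (3,2) in TLB -> HIT
vaddr=172: (1,1) in TLB -> HIT
vaddr=451: (3,2) in TLB -> HIT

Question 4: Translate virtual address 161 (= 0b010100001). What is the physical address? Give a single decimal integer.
vaddr = 161 = 0b010100001
Split: l1_idx=1, l2_idx=1, offset=1
L1[1] = 1
L2[1][1] = 21
paddr = 21 * 32 + 1 = 673

Answer: 673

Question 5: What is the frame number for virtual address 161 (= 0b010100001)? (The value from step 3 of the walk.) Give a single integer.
vaddr = 161: l1_idx=1, l2_idx=1
L1[1] = 1; L2[1][1] = 21

Answer: 21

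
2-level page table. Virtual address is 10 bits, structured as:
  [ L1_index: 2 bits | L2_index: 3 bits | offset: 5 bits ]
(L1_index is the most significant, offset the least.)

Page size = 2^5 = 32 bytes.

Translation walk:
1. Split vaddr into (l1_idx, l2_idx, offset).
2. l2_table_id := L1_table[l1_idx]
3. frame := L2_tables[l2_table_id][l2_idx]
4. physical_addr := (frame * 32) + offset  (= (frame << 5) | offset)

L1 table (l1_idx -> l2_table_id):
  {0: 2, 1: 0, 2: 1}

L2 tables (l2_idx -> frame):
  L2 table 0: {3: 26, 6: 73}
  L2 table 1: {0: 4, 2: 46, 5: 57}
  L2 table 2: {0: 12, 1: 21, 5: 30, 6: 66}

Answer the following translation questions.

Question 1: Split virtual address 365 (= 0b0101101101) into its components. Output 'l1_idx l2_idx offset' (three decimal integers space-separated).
vaddr = 365 = 0b0101101101
  top 2 bits -> l1_idx = 1
  next 3 bits -> l2_idx = 3
  bottom 5 bits -> offset = 13

Answer: 1 3 13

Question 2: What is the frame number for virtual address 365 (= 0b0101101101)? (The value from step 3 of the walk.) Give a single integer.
vaddr = 365: l1_idx=1, l2_idx=3
L1[1] = 0; L2[0][3] = 26

Answer: 26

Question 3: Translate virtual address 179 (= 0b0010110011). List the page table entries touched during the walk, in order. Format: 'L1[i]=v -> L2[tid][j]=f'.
vaddr = 179 = 0b0010110011
Split: l1_idx=0, l2_idx=5, offset=19

Answer: L1[0]=2 -> L2[2][5]=30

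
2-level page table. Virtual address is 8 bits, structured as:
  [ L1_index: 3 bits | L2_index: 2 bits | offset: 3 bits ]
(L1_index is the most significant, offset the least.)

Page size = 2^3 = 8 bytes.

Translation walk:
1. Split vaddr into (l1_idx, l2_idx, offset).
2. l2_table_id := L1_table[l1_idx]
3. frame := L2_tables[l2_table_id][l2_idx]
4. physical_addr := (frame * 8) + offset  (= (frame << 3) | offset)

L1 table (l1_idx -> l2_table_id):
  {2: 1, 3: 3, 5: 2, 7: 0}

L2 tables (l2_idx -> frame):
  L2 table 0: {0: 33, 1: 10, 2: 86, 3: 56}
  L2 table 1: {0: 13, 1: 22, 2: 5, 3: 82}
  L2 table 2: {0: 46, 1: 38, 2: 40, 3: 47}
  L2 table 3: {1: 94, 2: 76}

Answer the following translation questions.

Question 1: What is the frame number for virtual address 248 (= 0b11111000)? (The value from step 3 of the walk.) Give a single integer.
Answer: 56

Derivation:
vaddr = 248: l1_idx=7, l2_idx=3
L1[7] = 0; L2[0][3] = 56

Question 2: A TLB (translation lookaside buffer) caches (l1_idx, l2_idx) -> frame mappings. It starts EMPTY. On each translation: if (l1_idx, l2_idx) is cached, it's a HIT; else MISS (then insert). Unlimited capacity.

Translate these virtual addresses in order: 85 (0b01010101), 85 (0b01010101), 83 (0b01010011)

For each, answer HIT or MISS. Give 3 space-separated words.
Answer: MISS HIT HIT

Derivation:
vaddr=85: (2,2) not in TLB -> MISS, insert
vaddr=85: (2,2) in TLB -> HIT
vaddr=83: (2,2) in TLB -> HIT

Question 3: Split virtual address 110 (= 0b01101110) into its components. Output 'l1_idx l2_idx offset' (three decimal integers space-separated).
Answer: 3 1 6

Derivation:
vaddr = 110 = 0b01101110
  top 3 bits -> l1_idx = 3
  next 2 bits -> l2_idx = 1
  bottom 3 bits -> offset = 6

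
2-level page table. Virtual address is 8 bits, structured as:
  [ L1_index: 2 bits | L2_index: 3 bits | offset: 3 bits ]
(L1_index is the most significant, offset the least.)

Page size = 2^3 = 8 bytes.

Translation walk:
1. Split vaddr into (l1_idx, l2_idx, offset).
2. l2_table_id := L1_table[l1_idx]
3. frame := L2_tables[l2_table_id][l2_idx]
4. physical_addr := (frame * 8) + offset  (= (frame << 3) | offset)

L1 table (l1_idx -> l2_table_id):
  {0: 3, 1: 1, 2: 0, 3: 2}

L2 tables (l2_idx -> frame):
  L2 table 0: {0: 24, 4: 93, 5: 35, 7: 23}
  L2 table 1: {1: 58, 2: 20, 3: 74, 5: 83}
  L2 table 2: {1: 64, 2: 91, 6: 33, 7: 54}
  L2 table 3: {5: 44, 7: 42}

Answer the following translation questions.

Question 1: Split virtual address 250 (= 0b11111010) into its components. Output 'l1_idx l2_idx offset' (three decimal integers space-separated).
Answer: 3 7 2

Derivation:
vaddr = 250 = 0b11111010
  top 2 bits -> l1_idx = 3
  next 3 bits -> l2_idx = 7
  bottom 3 bits -> offset = 2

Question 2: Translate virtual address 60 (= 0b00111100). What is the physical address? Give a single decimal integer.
vaddr = 60 = 0b00111100
Split: l1_idx=0, l2_idx=7, offset=4
L1[0] = 3
L2[3][7] = 42
paddr = 42 * 8 + 4 = 340

Answer: 340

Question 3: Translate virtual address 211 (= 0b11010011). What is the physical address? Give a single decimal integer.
Answer: 731

Derivation:
vaddr = 211 = 0b11010011
Split: l1_idx=3, l2_idx=2, offset=3
L1[3] = 2
L2[2][2] = 91
paddr = 91 * 8 + 3 = 731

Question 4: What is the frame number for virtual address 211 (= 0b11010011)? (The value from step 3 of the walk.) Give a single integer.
Answer: 91

Derivation:
vaddr = 211: l1_idx=3, l2_idx=2
L1[3] = 2; L2[2][2] = 91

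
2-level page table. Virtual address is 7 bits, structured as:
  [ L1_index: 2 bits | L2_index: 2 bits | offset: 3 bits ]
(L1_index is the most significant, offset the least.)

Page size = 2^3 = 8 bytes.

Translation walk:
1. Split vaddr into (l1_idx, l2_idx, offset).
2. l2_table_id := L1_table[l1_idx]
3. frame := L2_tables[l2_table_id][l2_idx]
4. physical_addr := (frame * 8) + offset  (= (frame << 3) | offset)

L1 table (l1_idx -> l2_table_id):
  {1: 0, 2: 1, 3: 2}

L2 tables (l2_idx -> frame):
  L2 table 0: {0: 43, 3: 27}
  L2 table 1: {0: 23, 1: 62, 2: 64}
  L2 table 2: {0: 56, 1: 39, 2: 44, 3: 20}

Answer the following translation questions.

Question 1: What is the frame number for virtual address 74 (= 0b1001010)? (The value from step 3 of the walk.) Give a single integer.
Answer: 62

Derivation:
vaddr = 74: l1_idx=2, l2_idx=1
L1[2] = 1; L2[1][1] = 62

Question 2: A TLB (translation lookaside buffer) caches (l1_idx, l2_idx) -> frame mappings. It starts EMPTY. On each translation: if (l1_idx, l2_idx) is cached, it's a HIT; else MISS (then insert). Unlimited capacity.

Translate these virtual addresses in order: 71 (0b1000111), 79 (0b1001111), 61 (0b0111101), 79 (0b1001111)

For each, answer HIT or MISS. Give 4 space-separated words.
vaddr=71: (2,0) not in TLB -> MISS, insert
vaddr=79: (2,1) not in TLB -> MISS, insert
vaddr=61: (1,3) not in TLB -> MISS, insert
vaddr=79: (2,1) in TLB -> HIT

Answer: MISS MISS MISS HIT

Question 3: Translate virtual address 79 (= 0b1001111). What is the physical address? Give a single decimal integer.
Answer: 503

Derivation:
vaddr = 79 = 0b1001111
Split: l1_idx=2, l2_idx=1, offset=7
L1[2] = 1
L2[1][1] = 62
paddr = 62 * 8 + 7 = 503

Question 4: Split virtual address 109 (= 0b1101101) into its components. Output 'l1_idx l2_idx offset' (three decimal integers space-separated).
Answer: 3 1 5

Derivation:
vaddr = 109 = 0b1101101
  top 2 bits -> l1_idx = 3
  next 2 bits -> l2_idx = 1
  bottom 3 bits -> offset = 5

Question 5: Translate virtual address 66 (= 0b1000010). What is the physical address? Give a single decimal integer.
vaddr = 66 = 0b1000010
Split: l1_idx=2, l2_idx=0, offset=2
L1[2] = 1
L2[1][0] = 23
paddr = 23 * 8 + 2 = 186

Answer: 186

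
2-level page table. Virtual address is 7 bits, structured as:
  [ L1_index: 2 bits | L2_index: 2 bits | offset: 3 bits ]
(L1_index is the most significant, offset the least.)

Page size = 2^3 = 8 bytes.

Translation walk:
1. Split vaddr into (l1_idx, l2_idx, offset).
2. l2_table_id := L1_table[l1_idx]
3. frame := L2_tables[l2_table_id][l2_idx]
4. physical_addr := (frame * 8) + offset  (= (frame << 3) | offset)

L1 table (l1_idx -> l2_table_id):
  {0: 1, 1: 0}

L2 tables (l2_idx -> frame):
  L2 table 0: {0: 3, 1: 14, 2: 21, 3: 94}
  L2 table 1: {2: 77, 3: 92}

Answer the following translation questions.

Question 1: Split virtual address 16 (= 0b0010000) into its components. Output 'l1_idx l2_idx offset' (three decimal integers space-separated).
vaddr = 16 = 0b0010000
  top 2 bits -> l1_idx = 0
  next 2 bits -> l2_idx = 2
  bottom 3 bits -> offset = 0

Answer: 0 2 0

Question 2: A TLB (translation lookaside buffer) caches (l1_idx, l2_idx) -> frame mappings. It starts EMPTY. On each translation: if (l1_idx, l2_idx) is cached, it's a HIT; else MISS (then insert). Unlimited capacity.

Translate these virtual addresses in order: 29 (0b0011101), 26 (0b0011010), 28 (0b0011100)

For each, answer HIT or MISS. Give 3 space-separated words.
Answer: MISS HIT HIT

Derivation:
vaddr=29: (0,3) not in TLB -> MISS, insert
vaddr=26: (0,3) in TLB -> HIT
vaddr=28: (0,3) in TLB -> HIT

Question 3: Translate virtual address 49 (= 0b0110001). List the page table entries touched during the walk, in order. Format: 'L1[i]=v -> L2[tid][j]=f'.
vaddr = 49 = 0b0110001
Split: l1_idx=1, l2_idx=2, offset=1

Answer: L1[1]=0 -> L2[0][2]=21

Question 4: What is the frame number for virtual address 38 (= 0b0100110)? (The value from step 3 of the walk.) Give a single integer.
Answer: 3

Derivation:
vaddr = 38: l1_idx=1, l2_idx=0
L1[1] = 0; L2[0][0] = 3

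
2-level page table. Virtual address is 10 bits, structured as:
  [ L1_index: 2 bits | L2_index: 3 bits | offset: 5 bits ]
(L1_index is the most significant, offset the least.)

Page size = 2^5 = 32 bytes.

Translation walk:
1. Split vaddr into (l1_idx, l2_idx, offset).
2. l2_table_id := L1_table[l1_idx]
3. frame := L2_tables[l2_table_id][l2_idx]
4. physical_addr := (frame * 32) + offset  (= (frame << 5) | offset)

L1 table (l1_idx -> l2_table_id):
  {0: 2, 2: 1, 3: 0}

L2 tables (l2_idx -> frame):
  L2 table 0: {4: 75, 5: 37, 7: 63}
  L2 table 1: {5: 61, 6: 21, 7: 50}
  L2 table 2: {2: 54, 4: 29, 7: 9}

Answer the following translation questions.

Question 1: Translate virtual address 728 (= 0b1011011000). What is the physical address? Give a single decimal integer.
Answer: 696

Derivation:
vaddr = 728 = 0b1011011000
Split: l1_idx=2, l2_idx=6, offset=24
L1[2] = 1
L2[1][6] = 21
paddr = 21 * 32 + 24 = 696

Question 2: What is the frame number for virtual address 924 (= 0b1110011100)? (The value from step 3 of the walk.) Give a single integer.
vaddr = 924: l1_idx=3, l2_idx=4
L1[3] = 0; L2[0][4] = 75

Answer: 75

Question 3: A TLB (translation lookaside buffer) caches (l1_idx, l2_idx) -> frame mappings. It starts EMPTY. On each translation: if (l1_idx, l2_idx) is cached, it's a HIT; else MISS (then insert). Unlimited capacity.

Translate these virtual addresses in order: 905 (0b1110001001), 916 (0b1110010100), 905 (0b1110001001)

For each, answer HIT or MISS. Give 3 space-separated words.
Answer: MISS HIT HIT

Derivation:
vaddr=905: (3,4) not in TLB -> MISS, insert
vaddr=916: (3,4) in TLB -> HIT
vaddr=905: (3,4) in TLB -> HIT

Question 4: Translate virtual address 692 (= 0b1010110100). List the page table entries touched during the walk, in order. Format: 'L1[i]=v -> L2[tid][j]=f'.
Answer: L1[2]=1 -> L2[1][5]=61

Derivation:
vaddr = 692 = 0b1010110100
Split: l1_idx=2, l2_idx=5, offset=20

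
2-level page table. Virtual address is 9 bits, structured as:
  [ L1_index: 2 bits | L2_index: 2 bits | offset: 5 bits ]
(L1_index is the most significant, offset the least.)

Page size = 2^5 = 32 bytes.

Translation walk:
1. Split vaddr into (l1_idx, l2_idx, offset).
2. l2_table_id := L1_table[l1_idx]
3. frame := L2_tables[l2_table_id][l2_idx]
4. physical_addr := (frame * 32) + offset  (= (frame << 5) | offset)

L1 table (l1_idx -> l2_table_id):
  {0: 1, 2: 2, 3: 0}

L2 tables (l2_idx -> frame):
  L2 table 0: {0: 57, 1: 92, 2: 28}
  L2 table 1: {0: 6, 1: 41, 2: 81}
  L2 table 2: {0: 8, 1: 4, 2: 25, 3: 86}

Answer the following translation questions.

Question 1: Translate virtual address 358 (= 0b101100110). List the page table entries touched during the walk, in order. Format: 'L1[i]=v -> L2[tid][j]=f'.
vaddr = 358 = 0b101100110
Split: l1_idx=2, l2_idx=3, offset=6

Answer: L1[2]=2 -> L2[2][3]=86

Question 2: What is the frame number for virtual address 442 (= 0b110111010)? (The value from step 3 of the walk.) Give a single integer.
Answer: 92

Derivation:
vaddr = 442: l1_idx=3, l2_idx=1
L1[3] = 0; L2[0][1] = 92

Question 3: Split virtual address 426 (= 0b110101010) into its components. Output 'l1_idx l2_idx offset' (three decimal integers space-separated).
vaddr = 426 = 0b110101010
  top 2 bits -> l1_idx = 3
  next 2 bits -> l2_idx = 1
  bottom 5 bits -> offset = 10

Answer: 3 1 10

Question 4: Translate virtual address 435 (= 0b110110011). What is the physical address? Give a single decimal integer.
vaddr = 435 = 0b110110011
Split: l1_idx=3, l2_idx=1, offset=19
L1[3] = 0
L2[0][1] = 92
paddr = 92 * 32 + 19 = 2963

Answer: 2963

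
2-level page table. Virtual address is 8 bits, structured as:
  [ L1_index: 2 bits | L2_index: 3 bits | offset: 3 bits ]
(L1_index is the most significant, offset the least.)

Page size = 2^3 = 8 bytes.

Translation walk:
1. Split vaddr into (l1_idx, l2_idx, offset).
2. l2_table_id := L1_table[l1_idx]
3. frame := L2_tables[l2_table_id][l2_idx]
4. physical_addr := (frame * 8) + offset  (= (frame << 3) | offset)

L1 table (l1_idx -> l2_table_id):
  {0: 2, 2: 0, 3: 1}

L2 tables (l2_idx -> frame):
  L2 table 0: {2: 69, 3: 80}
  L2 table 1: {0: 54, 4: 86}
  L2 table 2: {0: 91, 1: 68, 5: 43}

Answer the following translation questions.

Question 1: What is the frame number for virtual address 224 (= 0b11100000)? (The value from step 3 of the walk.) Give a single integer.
vaddr = 224: l1_idx=3, l2_idx=4
L1[3] = 1; L2[1][4] = 86

Answer: 86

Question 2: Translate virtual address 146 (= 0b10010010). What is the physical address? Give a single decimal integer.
Answer: 554

Derivation:
vaddr = 146 = 0b10010010
Split: l1_idx=2, l2_idx=2, offset=2
L1[2] = 0
L2[0][2] = 69
paddr = 69 * 8 + 2 = 554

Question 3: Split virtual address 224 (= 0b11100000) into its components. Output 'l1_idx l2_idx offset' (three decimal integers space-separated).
vaddr = 224 = 0b11100000
  top 2 bits -> l1_idx = 3
  next 3 bits -> l2_idx = 4
  bottom 3 bits -> offset = 0

Answer: 3 4 0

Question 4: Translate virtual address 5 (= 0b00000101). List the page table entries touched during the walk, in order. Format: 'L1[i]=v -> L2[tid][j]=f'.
Answer: L1[0]=2 -> L2[2][0]=91

Derivation:
vaddr = 5 = 0b00000101
Split: l1_idx=0, l2_idx=0, offset=5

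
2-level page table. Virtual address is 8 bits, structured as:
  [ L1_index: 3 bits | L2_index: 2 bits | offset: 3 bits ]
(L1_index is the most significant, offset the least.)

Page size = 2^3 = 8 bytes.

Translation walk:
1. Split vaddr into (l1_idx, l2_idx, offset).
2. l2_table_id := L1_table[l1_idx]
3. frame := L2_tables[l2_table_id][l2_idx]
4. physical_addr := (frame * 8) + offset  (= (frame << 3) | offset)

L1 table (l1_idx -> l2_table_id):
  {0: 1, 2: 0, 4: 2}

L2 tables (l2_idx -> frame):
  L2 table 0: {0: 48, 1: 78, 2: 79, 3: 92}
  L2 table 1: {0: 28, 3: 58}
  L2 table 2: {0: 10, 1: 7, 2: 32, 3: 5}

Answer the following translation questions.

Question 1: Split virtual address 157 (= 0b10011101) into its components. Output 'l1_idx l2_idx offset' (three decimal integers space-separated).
vaddr = 157 = 0b10011101
  top 3 bits -> l1_idx = 4
  next 2 bits -> l2_idx = 3
  bottom 3 bits -> offset = 5

Answer: 4 3 5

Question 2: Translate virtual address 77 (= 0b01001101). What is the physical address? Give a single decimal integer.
vaddr = 77 = 0b01001101
Split: l1_idx=2, l2_idx=1, offset=5
L1[2] = 0
L2[0][1] = 78
paddr = 78 * 8 + 5 = 629

Answer: 629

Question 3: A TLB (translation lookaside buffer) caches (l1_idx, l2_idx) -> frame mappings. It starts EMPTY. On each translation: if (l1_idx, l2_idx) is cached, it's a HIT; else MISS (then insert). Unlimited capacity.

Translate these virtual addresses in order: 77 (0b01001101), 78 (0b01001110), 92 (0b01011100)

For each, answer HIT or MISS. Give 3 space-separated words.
vaddr=77: (2,1) not in TLB -> MISS, insert
vaddr=78: (2,1) in TLB -> HIT
vaddr=92: (2,3) not in TLB -> MISS, insert

Answer: MISS HIT MISS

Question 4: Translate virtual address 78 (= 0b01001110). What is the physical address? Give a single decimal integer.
vaddr = 78 = 0b01001110
Split: l1_idx=2, l2_idx=1, offset=6
L1[2] = 0
L2[0][1] = 78
paddr = 78 * 8 + 6 = 630

Answer: 630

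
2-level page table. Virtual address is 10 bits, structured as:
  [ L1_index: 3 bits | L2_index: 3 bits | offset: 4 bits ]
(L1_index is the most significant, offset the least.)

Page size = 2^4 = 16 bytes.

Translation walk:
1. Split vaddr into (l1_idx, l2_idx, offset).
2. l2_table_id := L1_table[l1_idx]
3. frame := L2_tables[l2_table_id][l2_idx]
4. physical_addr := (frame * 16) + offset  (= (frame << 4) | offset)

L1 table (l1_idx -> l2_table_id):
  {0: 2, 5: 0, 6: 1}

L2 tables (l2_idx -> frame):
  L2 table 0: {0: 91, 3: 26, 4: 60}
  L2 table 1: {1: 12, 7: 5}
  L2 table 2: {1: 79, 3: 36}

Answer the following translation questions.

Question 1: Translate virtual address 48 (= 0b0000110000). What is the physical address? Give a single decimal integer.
vaddr = 48 = 0b0000110000
Split: l1_idx=0, l2_idx=3, offset=0
L1[0] = 2
L2[2][3] = 36
paddr = 36 * 16 + 0 = 576

Answer: 576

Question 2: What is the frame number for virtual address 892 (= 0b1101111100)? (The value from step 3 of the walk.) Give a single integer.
Answer: 5

Derivation:
vaddr = 892: l1_idx=6, l2_idx=7
L1[6] = 1; L2[1][7] = 5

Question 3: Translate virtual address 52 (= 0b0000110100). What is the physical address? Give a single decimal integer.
vaddr = 52 = 0b0000110100
Split: l1_idx=0, l2_idx=3, offset=4
L1[0] = 2
L2[2][3] = 36
paddr = 36 * 16 + 4 = 580

Answer: 580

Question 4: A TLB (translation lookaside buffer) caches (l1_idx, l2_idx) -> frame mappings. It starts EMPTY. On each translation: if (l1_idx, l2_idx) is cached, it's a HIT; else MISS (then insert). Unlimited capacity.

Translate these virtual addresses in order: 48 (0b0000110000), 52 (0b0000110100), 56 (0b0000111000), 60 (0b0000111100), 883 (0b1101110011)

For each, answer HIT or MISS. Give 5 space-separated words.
Answer: MISS HIT HIT HIT MISS

Derivation:
vaddr=48: (0,3) not in TLB -> MISS, insert
vaddr=52: (0,3) in TLB -> HIT
vaddr=56: (0,3) in TLB -> HIT
vaddr=60: (0,3) in TLB -> HIT
vaddr=883: (6,7) not in TLB -> MISS, insert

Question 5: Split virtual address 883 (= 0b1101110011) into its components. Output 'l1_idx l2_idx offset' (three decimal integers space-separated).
Answer: 6 7 3

Derivation:
vaddr = 883 = 0b1101110011
  top 3 bits -> l1_idx = 6
  next 3 bits -> l2_idx = 7
  bottom 4 bits -> offset = 3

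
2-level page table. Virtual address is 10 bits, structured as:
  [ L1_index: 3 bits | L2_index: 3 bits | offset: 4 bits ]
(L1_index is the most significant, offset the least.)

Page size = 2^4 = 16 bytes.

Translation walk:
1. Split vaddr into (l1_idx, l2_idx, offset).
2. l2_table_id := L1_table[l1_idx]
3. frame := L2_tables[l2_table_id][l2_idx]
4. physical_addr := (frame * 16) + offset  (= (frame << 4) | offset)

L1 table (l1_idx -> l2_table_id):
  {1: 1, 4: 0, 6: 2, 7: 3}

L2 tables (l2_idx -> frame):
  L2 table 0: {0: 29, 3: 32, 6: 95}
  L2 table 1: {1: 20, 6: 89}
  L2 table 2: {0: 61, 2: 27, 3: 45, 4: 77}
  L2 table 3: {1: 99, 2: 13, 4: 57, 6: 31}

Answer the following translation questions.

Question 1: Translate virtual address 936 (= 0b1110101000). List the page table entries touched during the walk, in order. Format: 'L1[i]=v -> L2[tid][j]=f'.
Answer: L1[7]=3 -> L2[3][2]=13

Derivation:
vaddr = 936 = 0b1110101000
Split: l1_idx=7, l2_idx=2, offset=8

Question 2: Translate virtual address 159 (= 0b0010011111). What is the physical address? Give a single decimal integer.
Answer: 335

Derivation:
vaddr = 159 = 0b0010011111
Split: l1_idx=1, l2_idx=1, offset=15
L1[1] = 1
L2[1][1] = 20
paddr = 20 * 16 + 15 = 335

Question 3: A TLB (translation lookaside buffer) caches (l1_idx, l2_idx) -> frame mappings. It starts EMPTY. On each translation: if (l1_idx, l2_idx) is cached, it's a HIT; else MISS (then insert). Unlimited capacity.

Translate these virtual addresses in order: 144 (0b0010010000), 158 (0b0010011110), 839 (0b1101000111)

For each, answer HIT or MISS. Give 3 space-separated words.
vaddr=144: (1,1) not in TLB -> MISS, insert
vaddr=158: (1,1) in TLB -> HIT
vaddr=839: (6,4) not in TLB -> MISS, insert

Answer: MISS HIT MISS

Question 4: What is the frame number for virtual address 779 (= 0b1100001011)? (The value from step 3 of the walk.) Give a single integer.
vaddr = 779: l1_idx=6, l2_idx=0
L1[6] = 2; L2[2][0] = 61

Answer: 61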